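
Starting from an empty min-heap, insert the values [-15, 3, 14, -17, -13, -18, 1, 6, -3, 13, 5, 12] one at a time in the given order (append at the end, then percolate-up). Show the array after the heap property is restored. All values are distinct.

Insert -15:
  append -15 at index 0 → [-15] (no swap needed)
Insert 3:
  append 3 at index 1 → [-15, 3] (no swap needed)
Insert 14:
  append 14 at index 2 → [-15, 3, 14] (no swap needed)
Insert -17:
  append -17 at index 3 → [-15, 3, 14, -17]
  -17 < parent 3 at index 1, swap → [-15, -17, 14, 3]
  -17 < parent -15 at index 0, swap → [-17, -15, 14, 3]
Insert -13:
  append -13 at index 4 → [-17, -15, 14, 3, -13] (no swap needed)
Insert -18:
  append -18 at index 5 → [-17, -15, 14, 3, -13, -18]
  -18 < parent 14 at index 2, swap → [-17, -15, -18, 3, -13, 14]
  -18 < parent -17 at index 0, swap → [-18, -15, -17, 3, -13, 14]
Insert 1:
  append 1 at index 6 → [-18, -15, -17, 3, -13, 14, 1] (no swap needed)
Insert 6:
  append 6 at index 7 → [-18, -15, -17, 3, -13, 14, 1, 6] (no swap needed)
Insert -3:
  append -3 at index 8 → [-18, -15, -17, 3, -13, 14, 1, 6, -3]
  -3 < parent 3 at index 3, swap → [-18, -15, -17, -3, -13, 14, 1, 6, 3]
Insert 13:
  append 13 at index 9 → [-18, -15, -17, -3, -13, 14, 1, 6, 3, 13] (no swap needed)
Insert 5:
  append 5 at index 10 → [-18, -15, -17, -3, -13, 14, 1, 6, 3, 13, 5] (no swap needed)
Insert 12:
  append 12 at index 11 → [-18, -15, -17, -3, -13, 14, 1, 6, 3, 13, 5, 12]
  12 < parent 14 at index 5, swap → [-18, -15, -17, -3, -13, 12, 1, 6, 3, 13, 5, 14]

[-18, -15, -17, -3, -13, 12, 1, 6, 3, 13, 5, 14]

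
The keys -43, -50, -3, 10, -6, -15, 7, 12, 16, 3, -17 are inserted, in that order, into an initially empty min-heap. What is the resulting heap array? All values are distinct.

[-50, -43, -15, 10, -17, -3, 7, 12, 16, 3, -6]

Insert -43:
  append -43 at index 0 → [-43] (no swap needed)
Insert -50:
  append -50 at index 1 → [-43, -50]
  -50 < parent -43 at index 0, swap → [-50, -43]
Insert -3:
  append -3 at index 2 → [-50, -43, -3] (no swap needed)
Insert 10:
  append 10 at index 3 → [-50, -43, -3, 10] (no swap needed)
Insert -6:
  append -6 at index 4 → [-50, -43, -3, 10, -6] (no swap needed)
Insert -15:
  append -15 at index 5 → [-50, -43, -3, 10, -6, -15]
  -15 < parent -3 at index 2, swap → [-50, -43, -15, 10, -6, -3]
Insert 7:
  append 7 at index 6 → [-50, -43, -15, 10, -6, -3, 7] (no swap needed)
Insert 12:
  append 12 at index 7 → [-50, -43, -15, 10, -6, -3, 7, 12] (no swap needed)
Insert 16:
  append 16 at index 8 → [-50, -43, -15, 10, -6, -3, 7, 12, 16] (no swap needed)
Insert 3:
  append 3 at index 9 → [-50, -43, -15, 10, -6, -3, 7, 12, 16, 3] (no swap needed)
Insert -17:
  append -17 at index 10 → [-50, -43, -15, 10, -6, -3, 7, 12, 16, 3, -17]
  -17 < parent -6 at index 4, swap → [-50, -43, -15, 10, -17, -3, 7, 12, 16, 3, -6]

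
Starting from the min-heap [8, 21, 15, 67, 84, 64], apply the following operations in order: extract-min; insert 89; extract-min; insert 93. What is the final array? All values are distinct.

extract-min → returns 8:
  remove root 8; move last element 64 to root → [64, 21, 15, 67, 84]
  64 vs smaller child 15 at index 2, swap → [15, 21, 64, 67, 84]
insert 89:
  append 89 at index 5 → [15, 21, 64, 67, 84, 89] (no swap needed)
extract-min → returns 15:
  remove root 15; move last element 89 to root → [89, 21, 64, 67, 84]
  89 vs smaller child 21 at index 1, swap → [21, 89, 64, 67, 84]
  89 vs smaller child 67 at index 3, swap → [21, 67, 64, 89, 84]
insert 93:
  append 93 at index 5 → [21, 67, 64, 89, 84, 93] (no swap needed)

[21, 67, 64, 89, 84, 93]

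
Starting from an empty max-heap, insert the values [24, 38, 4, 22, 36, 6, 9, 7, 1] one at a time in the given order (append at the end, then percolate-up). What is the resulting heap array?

Insert 24:
  append 24 at index 0 → [24] (no swap needed)
Insert 38:
  append 38 at index 1 → [24, 38]
  38 > parent 24 at index 0, swap → [38, 24]
Insert 4:
  append 4 at index 2 → [38, 24, 4] (no swap needed)
Insert 22:
  append 22 at index 3 → [38, 24, 4, 22] (no swap needed)
Insert 36:
  append 36 at index 4 → [38, 24, 4, 22, 36]
  36 > parent 24 at index 1, swap → [38, 36, 4, 22, 24]
Insert 6:
  append 6 at index 5 → [38, 36, 4, 22, 24, 6]
  6 > parent 4 at index 2, swap → [38, 36, 6, 22, 24, 4]
Insert 9:
  append 9 at index 6 → [38, 36, 6, 22, 24, 4, 9]
  9 > parent 6 at index 2, swap → [38, 36, 9, 22, 24, 4, 6]
Insert 7:
  append 7 at index 7 → [38, 36, 9, 22, 24, 4, 6, 7] (no swap needed)
Insert 1:
  append 1 at index 8 → [38, 36, 9, 22, 24, 4, 6, 7, 1] (no swap needed)

[38, 36, 9, 22, 24, 4, 6, 7, 1]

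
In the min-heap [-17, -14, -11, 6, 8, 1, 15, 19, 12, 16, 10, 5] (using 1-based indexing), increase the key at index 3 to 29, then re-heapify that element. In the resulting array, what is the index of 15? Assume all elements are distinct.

set index 3 from -11 to 29 → [-17, -14, 29, 6, 8, 1, 15, 19, 12, 16, 10, 5]
29 vs smaller child 1 at index 6, swap → [-17, -14, 1, 6, 8, 29, 15, 19, 12, 16, 10, 5]
29 vs only child 5 at index 12, swap → [-17, -14, 1, 6, 8, 5, 15, 19, 12, 16, 10, 29]
resulting array: [-17, -14, 1, 6, 8, 5, 15, 19, 12, 16, 10, 29]

7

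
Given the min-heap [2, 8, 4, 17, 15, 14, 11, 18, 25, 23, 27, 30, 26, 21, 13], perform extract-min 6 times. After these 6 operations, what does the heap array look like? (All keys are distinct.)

[15, 17, 26, 18, 21, 30, 27, 23, 25]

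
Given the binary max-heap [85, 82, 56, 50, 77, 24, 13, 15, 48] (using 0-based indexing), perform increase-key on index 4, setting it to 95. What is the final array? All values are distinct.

[95, 85, 56, 50, 82, 24, 13, 15, 48]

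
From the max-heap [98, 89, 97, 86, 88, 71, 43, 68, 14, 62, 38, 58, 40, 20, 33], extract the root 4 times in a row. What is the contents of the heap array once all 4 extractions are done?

extract-max #1 returns 98:
  remove root 98; move last element 33 to root → [33, 89, 97, 86, 88, 71, 43, 68, 14, 62, 38, 58, 40, 20]
  33 vs larger child 97 at index 2, swap → [97, 89, 33, 86, 88, 71, 43, 68, 14, 62, 38, 58, 40, 20]
  33 vs larger child 71 at index 5, swap → [97, 89, 71, 86, 88, 33, 43, 68, 14, 62, 38, 58, 40, 20]
  33 vs larger child 58 at index 11, swap → [97, 89, 71, 86, 88, 58, 43, 68, 14, 62, 38, 33, 40, 20]
extract-max #2 returns 97:
  remove root 97; move last element 20 to root → [20, 89, 71, 86, 88, 58, 43, 68, 14, 62, 38, 33, 40]
  20 vs larger child 89 at index 1, swap → [89, 20, 71, 86, 88, 58, 43, 68, 14, 62, 38, 33, 40]
  20 vs larger child 88 at index 4, swap → [89, 88, 71, 86, 20, 58, 43, 68, 14, 62, 38, 33, 40]
  20 vs larger child 62 at index 9, swap → [89, 88, 71, 86, 62, 58, 43, 68, 14, 20, 38, 33, 40]
extract-max #3 returns 89:
  remove root 89; move last element 40 to root → [40, 88, 71, 86, 62, 58, 43, 68, 14, 20, 38, 33]
  40 vs larger child 88 at index 1, swap → [88, 40, 71, 86, 62, 58, 43, 68, 14, 20, 38, 33]
  40 vs larger child 86 at index 3, swap → [88, 86, 71, 40, 62, 58, 43, 68, 14, 20, 38, 33]
  40 vs larger child 68 at index 7, swap → [88, 86, 71, 68, 62, 58, 43, 40, 14, 20, 38, 33]
extract-max #4 returns 88:
  remove root 88; move last element 33 to root → [33, 86, 71, 68, 62, 58, 43, 40, 14, 20, 38]
  33 vs larger child 86 at index 1, swap → [86, 33, 71, 68, 62, 58, 43, 40, 14, 20, 38]
  33 vs larger child 68 at index 3, swap → [86, 68, 71, 33, 62, 58, 43, 40, 14, 20, 38]
  33 vs larger child 40 at index 7, swap → [86, 68, 71, 40, 62, 58, 43, 33, 14, 20, 38]

[86, 68, 71, 40, 62, 58, 43, 33, 14, 20, 38]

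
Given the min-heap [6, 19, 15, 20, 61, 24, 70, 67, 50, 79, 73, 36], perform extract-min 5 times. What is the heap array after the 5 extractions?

[36, 50, 70, 67, 61, 73, 79]

extract-min #1 returns 6:
  remove root 6; move last element 36 to root → [36, 19, 15, 20, 61, 24, 70, 67, 50, 79, 73]
  36 vs smaller child 15 at index 2, swap → [15, 19, 36, 20, 61, 24, 70, 67, 50, 79, 73]
  36 vs smaller child 24 at index 5, swap → [15, 19, 24, 20, 61, 36, 70, 67, 50, 79, 73]
extract-min #2 returns 15:
  remove root 15; move last element 73 to root → [73, 19, 24, 20, 61, 36, 70, 67, 50, 79]
  73 vs smaller child 19 at index 1, swap → [19, 73, 24, 20, 61, 36, 70, 67, 50, 79]
  73 vs smaller child 20 at index 3, swap → [19, 20, 24, 73, 61, 36, 70, 67, 50, 79]
  73 vs smaller child 50 at index 8, swap → [19, 20, 24, 50, 61, 36, 70, 67, 73, 79]
extract-min #3 returns 19:
  remove root 19; move last element 79 to root → [79, 20, 24, 50, 61, 36, 70, 67, 73]
  79 vs smaller child 20 at index 1, swap → [20, 79, 24, 50, 61, 36, 70, 67, 73]
  79 vs smaller child 50 at index 3, swap → [20, 50, 24, 79, 61, 36, 70, 67, 73]
  79 vs smaller child 67 at index 7, swap → [20, 50, 24, 67, 61, 36, 70, 79, 73]
extract-min #4 returns 20:
  remove root 20; move last element 73 to root → [73, 50, 24, 67, 61, 36, 70, 79]
  73 vs smaller child 24 at index 2, swap → [24, 50, 73, 67, 61, 36, 70, 79]
  73 vs smaller child 36 at index 5, swap → [24, 50, 36, 67, 61, 73, 70, 79]
extract-min #5 returns 24:
  remove root 24; move last element 79 to root → [79, 50, 36, 67, 61, 73, 70]
  79 vs smaller child 36 at index 2, swap → [36, 50, 79, 67, 61, 73, 70]
  79 vs smaller child 70 at index 6, swap → [36, 50, 70, 67, 61, 73, 79]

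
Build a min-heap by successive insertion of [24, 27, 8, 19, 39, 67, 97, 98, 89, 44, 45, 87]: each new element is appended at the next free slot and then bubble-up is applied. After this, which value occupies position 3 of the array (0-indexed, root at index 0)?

Insert 24:
  append 24 at index 0 → [24] (no swap needed)
Insert 27:
  append 27 at index 1 → [24, 27] (no swap needed)
Insert 8:
  append 8 at index 2 → [24, 27, 8]
  8 < parent 24 at index 0, swap → [8, 27, 24]
Insert 19:
  append 19 at index 3 → [8, 27, 24, 19]
  19 < parent 27 at index 1, swap → [8, 19, 24, 27]
Insert 39:
  append 39 at index 4 → [8, 19, 24, 27, 39] (no swap needed)
Insert 67:
  append 67 at index 5 → [8, 19, 24, 27, 39, 67] (no swap needed)
Insert 97:
  append 97 at index 6 → [8, 19, 24, 27, 39, 67, 97] (no swap needed)
Insert 98:
  append 98 at index 7 → [8, 19, 24, 27, 39, 67, 97, 98] (no swap needed)
Insert 89:
  append 89 at index 8 → [8, 19, 24, 27, 39, 67, 97, 98, 89] (no swap needed)
Insert 44:
  append 44 at index 9 → [8, 19, 24, 27, 39, 67, 97, 98, 89, 44] (no swap needed)
Insert 45:
  append 45 at index 10 → [8, 19, 24, 27, 39, 67, 97, 98, 89, 44, 45] (no swap needed)
Insert 87:
  append 87 at index 11 → [8, 19, 24, 27, 39, 67, 97, 98, 89, 44, 45, 87] (no swap needed)
resulting array: [8, 19, 24, 27, 39, 67, 97, 98, 89, 44, 45, 87]

27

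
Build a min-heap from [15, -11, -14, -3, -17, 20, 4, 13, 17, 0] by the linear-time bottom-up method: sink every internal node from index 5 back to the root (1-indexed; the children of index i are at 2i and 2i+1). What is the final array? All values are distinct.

[-17, -11, -14, -3, 0, 20, 4, 13, 17, 15]

sift down from index 5: already satisfies heap property
sift down from index 4: already satisfies heap property
sift down from index 3: already satisfies heap property
sift down from index 2:
  -11 vs smaller child -17 at index 5, swap → [15, -17, -14, -3, -11, 20, 4, 13, 17, 0]
sift down from index 1:
  15 vs smaller child -17 at index 2, swap → [-17, 15, -14, -3, -11, 20, 4, 13, 17, 0]
  15 vs smaller child -11 at index 5, swap → [-17, -11, -14, -3, 15, 20, 4, 13, 17, 0]
  15 vs only child 0 at index 10, swap → [-17, -11, -14, -3, 0, 20, 4, 13, 17, 15]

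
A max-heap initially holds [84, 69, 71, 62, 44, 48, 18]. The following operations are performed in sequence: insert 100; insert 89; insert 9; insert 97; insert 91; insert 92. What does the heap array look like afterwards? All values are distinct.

[100, 97, 92, 84, 89, 91, 18, 62, 69, 9, 44, 48, 71]

insert 100:
  append 100 at index 7 → [84, 69, 71, 62, 44, 48, 18, 100]
  100 > parent 62 at index 3, swap → [84, 69, 71, 100, 44, 48, 18, 62]
  100 > parent 69 at index 1, swap → [84, 100, 71, 69, 44, 48, 18, 62]
  100 > parent 84 at index 0, swap → [100, 84, 71, 69, 44, 48, 18, 62]
insert 89:
  append 89 at index 8 → [100, 84, 71, 69, 44, 48, 18, 62, 89]
  89 > parent 69 at index 3, swap → [100, 84, 71, 89, 44, 48, 18, 62, 69]
  89 > parent 84 at index 1, swap → [100, 89, 71, 84, 44, 48, 18, 62, 69]
insert 9:
  append 9 at index 9 → [100, 89, 71, 84, 44, 48, 18, 62, 69, 9] (no swap needed)
insert 97:
  append 97 at index 10 → [100, 89, 71, 84, 44, 48, 18, 62, 69, 9, 97]
  97 > parent 44 at index 4, swap → [100, 89, 71, 84, 97, 48, 18, 62, 69, 9, 44]
  97 > parent 89 at index 1, swap → [100, 97, 71, 84, 89, 48, 18, 62, 69, 9, 44]
insert 91:
  append 91 at index 11 → [100, 97, 71, 84, 89, 48, 18, 62, 69, 9, 44, 91]
  91 > parent 48 at index 5, swap → [100, 97, 71, 84, 89, 91, 18, 62, 69, 9, 44, 48]
  91 > parent 71 at index 2, swap → [100, 97, 91, 84, 89, 71, 18, 62, 69, 9, 44, 48]
insert 92:
  append 92 at index 12 → [100, 97, 91, 84, 89, 71, 18, 62, 69, 9, 44, 48, 92]
  92 > parent 71 at index 5, swap → [100, 97, 91, 84, 89, 92, 18, 62, 69, 9, 44, 48, 71]
  92 > parent 91 at index 2, swap → [100, 97, 92, 84, 89, 91, 18, 62, 69, 9, 44, 48, 71]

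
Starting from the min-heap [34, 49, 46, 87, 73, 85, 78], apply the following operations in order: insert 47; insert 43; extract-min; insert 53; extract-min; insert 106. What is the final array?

[46, 47, 53, 49, 73, 85, 78, 87, 106]

insert 47:
  append 47 at index 7 → [34, 49, 46, 87, 73, 85, 78, 47]
  47 < parent 87 at index 3, swap → [34, 49, 46, 47, 73, 85, 78, 87]
  47 < parent 49 at index 1, swap → [34, 47, 46, 49, 73, 85, 78, 87]
insert 43:
  append 43 at index 8 → [34, 47, 46, 49, 73, 85, 78, 87, 43]
  43 < parent 49 at index 3, swap → [34, 47, 46, 43, 73, 85, 78, 87, 49]
  43 < parent 47 at index 1, swap → [34, 43, 46, 47, 73, 85, 78, 87, 49]
extract-min → returns 34:
  remove root 34; move last element 49 to root → [49, 43, 46, 47, 73, 85, 78, 87]
  49 vs smaller child 43 at index 1, swap → [43, 49, 46, 47, 73, 85, 78, 87]
  49 vs smaller child 47 at index 3, swap → [43, 47, 46, 49, 73, 85, 78, 87]
insert 53:
  append 53 at index 8 → [43, 47, 46, 49, 73, 85, 78, 87, 53] (no swap needed)
extract-min → returns 43:
  remove root 43; move last element 53 to root → [53, 47, 46, 49, 73, 85, 78, 87]
  53 vs smaller child 46 at index 2, swap → [46, 47, 53, 49, 73, 85, 78, 87]
insert 106:
  append 106 at index 8 → [46, 47, 53, 49, 73, 85, 78, 87, 106] (no swap needed)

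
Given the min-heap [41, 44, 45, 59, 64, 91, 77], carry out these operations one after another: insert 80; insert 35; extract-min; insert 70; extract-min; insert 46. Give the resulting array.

insert 80:
  append 80 at index 7 → [41, 44, 45, 59, 64, 91, 77, 80] (no swap needed)
insert 35:
  append 35 at index 8 → [41, 44, 45, 59, 64, 91, 77, 80, 35]
  35 < parent 59 at index 3, swap → [41, 44, 45, 35, 64, 91, 77, 80, 59]
  35 < parent 44 at index 1, swap → [41, 35, 45, 44, 64, 91, 77, 80, 59]
  35 < parent 41 at index 0, swap → [35, 41, 45, 44, 64, 91, 77, 80, 59]
extract-min → returns 35:
  remove root 35; move last element 59 to root → [59, 41, 45, 44, 64, 91, 77, 80]
  59 vs smaller child 41 at index 1, swap → [41, 59, 45, 44, 64, 91, 77, 80]
  59 vs smaller child 44 at index 3, swap → [41, 44, 45, 59, 64, 91, 77, 80]
insert 70:
  append 70 at index 8 → [41, 44, 45, 59, 64, 91, 77, 80, 70] (no swap needed)
extract-min → returns 41:
  remove root 41; move last element 70 to root → [70, 44, 45, 59, 64, 91, 77, 80]
  70 vs smaller child 44 at index 1, swap → [44, 70, 45, 59, 64, 91, 77, 80]
  70 vs smaller child 59 at index 3, swap → [44, 59, 45, 70, 64, 91, 77, 80]
insert 46:
  append 46 at index 8 → [44, 59, 45, 70, 64, 91, 77, 80, 46]
  46 < parent 70 at index 3, swap → [44, 59, 45, 46, 64, 91, 77, 80, 70]
  46 < parent 59 at index 1, swap → [44, 46, 45, 59, 64, 91, 77, 80, 70]

[44, 46, 45, 59, 64, 91, 77, 80, 70]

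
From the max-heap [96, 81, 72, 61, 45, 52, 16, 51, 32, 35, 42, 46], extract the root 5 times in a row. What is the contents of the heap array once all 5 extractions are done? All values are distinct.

extract-max #1 returns 96:
  remove root 96; move last element 46 to root → [46, 81, 72, 61, 45, 52, 16, 51, 32, 35, 42]
  46 vs larger child 81 at index 1, swap → [81, 46, 72, 61, 45, 52, 16, 51, 32, 35, 42]
  46 vs larger child 61 at index 3, swap → [81, 61, 72, 46, 45, 52, 16, 51, 32, 35, 42]
  46 vs larger child 51 at index 7, swap → [81, 61, 72, 51, 45, 52, 16, 46, 32, 35, 42]
extract-max #2 returns 81:
  remove root 81; move last element 42 to root → [42, 61, 72, 51, 45, 52, 16, 46, 32, 35]
  42 vs larger child 72 at index 2, swap → [72, 61, 42, 51, 45, 52, 16, 46, 32, 35]
  42 vs larger child 52 at index 5, swap → [72, 61, 52, 51, 45, 42, 16, 46, 32, 35]
extract-max #3 returns 72:
  remove root 72; move last element 35 to root → [35, 61, 52, 51, 45, 42, 16, 46, 32]
  35 vs larger child 61 at index 1, swap → [61, 35, 52, 51, 45, 42, 16, 46, 32]
  35 vs larger child 51 at index 3, swap → [61, 51, 52, 35, 45, 42, 16, 46, 32]
  35 vs larger child 46 at index 7, swap → [61, 51, 52, 46, 45, 42, 16, 35, 32]
extract-max #4 returns 61:
  remove root 61; move last element 32 to root → [32, 51, 52, 46, 45, 42, 16, 35]
  32 vs larger child 52 at index 2, swap → [52, 51, 32, 46, 45, 42, 16, 35]
  32 vs larger child 42 at index 5, swap → [52, 51, 42, 46, 45, 32, 16, 35]
extract-max #5 returns 52:
  remove root 52; move last element 35 to root → [35, 51, 42, 46, 45, 32, 16]
  35 vs larger child 51 at index 1, swap → [51, 35, 42, 46, 45, 32, 16]
  35 vs larger child 46 at index 3, swap → [51, 46, 42, 35, 45, 32, 16]

[51, 46, 42, 35, 45, 32, 16]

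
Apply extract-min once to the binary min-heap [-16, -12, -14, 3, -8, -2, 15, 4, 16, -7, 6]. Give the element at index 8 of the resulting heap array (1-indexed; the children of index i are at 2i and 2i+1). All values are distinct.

4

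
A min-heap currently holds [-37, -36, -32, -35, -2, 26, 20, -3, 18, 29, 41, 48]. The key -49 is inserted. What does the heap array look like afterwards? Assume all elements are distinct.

[-49, -36, -37, -35, -2, -32, 20, -3, 18, 29, 41, 48, 26]

append -49 at index 12 → [-37, -36, -32, -35, -2, 26, 20, -3, 18, 29, 41, 48, -49]
-49 < parent 26 at index 5, swap → [-37, -36, -32, -35, -2, -49, 20, -3, 18, 29, 41, 48, 26]
-49 < parent -32 at index 2, swap → [-37, -36, -49, -35, -2, -32, 20, -3, 18, 29, 41, 48, 26]
-49 < parent -37 at index 0, swap → [-49, -36, -37, -35, -2, -32, 20, -3, 18, 29, 41, 48, 26]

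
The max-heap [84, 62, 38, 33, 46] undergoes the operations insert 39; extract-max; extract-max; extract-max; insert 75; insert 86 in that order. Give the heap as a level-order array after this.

[86, 75, 33, 38, 39]

insert 39:
  append 39 at index 5 → [84, 62, 38, 33, 46, 39]
  39 > parent 38 at index 2, swap → [84, 62, 39, 33, 46, 38]
extract-max → returns 84:
  remove root 84; move last element 38 to root → [38, 62, 39, 33, 46]
  38 vs larger child 62 at index 1, swap → [62, 38, 39, 33, 46]
  38 vs larger child 46 at index 4, swap → [62, 46, 39, 33, 38]
extract-max → returns 62:
  remove root 62; move last element 38 to root → [38, 46, 39, 33]
  38 vs larger child 46 at index 1, swap → [46, 38, 39, 33]
extract-max → returns 46:
  remove root 46; move last element 33 to root → [33, 38, 39]
  33 vs larger child 39 at index 2, swap → [39, 38, 33]
insert 75:
  append 75 at index 3 → [39, 38, 33, 75]
  75 > parent 38 at index 1, swap → [39, 75, 33, 38]
  75 > parent 39 at index 0, swap → [75, 39, 33, 38]
insert 86:
  append 86 at index 4 → [75, 39, 33, 38, 86]
  86 > parent 39 at index 1, swap → [75, 86, 33, 38, 39]
  86 > parent 75 at index 0, swap → [86, 75, 33, 38, 39]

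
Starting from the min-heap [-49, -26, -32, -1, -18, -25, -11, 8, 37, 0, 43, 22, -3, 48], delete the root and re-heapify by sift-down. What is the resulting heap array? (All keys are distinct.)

remove root -49; move last element 48 to root → [48, -26, -32, -1, -18, -25, -11, 8, 37, 0, 43, 22, -3]
48 vs smaller child -32 at index 2, swap → [-32, -26, 48, -1, -18, -25, -11, 8, 37, 0, 43, 22, -3]
48 vs smaller child -25 at index 5, swap → [-32, -26, -25, -1, -18, 48, -11, 8, 37, 0, 43, 22, -3]
48 vs smaller child -3 at index 12, swap → [-32, -26, -25, -1, -18, -3, -11, 8, 37, 0, 43, 22, 48]

[-32, -26, -25, -1, -18, -3, -11, 8, 37, 0, 43, 22, 48]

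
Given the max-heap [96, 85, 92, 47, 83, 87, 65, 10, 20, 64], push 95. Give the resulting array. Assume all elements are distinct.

append 95 at index 10 → [96, 85, 92, 47, 83, 87, 65, 10, 20, 64, 95]
95 > parent 83 at index 4, swap → [96, 85, 92, 47, 95, 87, 65, 10, 20, 64, 83]
95 > parent 85 at index 1, swap → [96, 95, 92, 47, 85, 87, 65, 10, 20, 64, 83]

[96, 95, 92, 47, 85, 87, 65, 10, 20, 64, 83]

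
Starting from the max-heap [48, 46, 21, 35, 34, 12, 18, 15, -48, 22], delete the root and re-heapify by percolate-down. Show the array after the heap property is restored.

[46, 35, 21, 22, 34, 12, 18, 15, -48]

remove root 48; move last element 22 to root → [22, 46, 21, 35, 34, 12, 18, 15, -48]
22 vs larger child 46 at index 1, swap → [46, 22, 21, 35, 34, 12, 18, 15, -48]
22 vs larger child 35 at index 3, swap → [46, 35, 21, 22, 34, 12, 18, 15, -48]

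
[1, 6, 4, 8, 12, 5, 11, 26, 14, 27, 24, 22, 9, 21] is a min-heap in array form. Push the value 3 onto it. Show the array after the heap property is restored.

[1, 6, 3, 8, 12, 5, 4, 26, 14, 27, 24, 22, 9, 21, 11]

append 3 at index 14 → [1, 6, 4, 8, 12, 5, 11, 26, 14, 27, 24, 22, 9, 21, 3]
3 < parent 11 at index 6, swap → [1, 6, 4, 8, 12, 5, 3, 26, 14, 27, 24, 22, 9, 21, 11]
3 < parent 4 at index 2, swap → [1, 6, 3, 8, 12, 5, 4, 26, 14, 27, 24, 22, 9, 21, 11]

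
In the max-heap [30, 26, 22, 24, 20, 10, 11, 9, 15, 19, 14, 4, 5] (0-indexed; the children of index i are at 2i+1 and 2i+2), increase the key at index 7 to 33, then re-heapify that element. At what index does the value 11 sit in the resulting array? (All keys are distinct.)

6

set index 7 from 9 to 33 → [30, 26, 22, 24, 20, 10, 11, 33, 15, 19, 14, 4, 5]
33 > parent 24 at index 3, swap → [30, 26, 22, 33, 20, 10, 11, 24, 15, 19, 14, 4, 5]
33 > parent 26 at index 1, swap → [30, 33, 22, 26, 20, 10, 11, 24, 15, 19, 14, 4, 5]
33 > parent 30 at index 0, swap → [33, 30, 22, 26, 20, 10, 11, 24, 15, 19, 14, 4, 5]
resulting array: [33, 30, 22, 26, 20, 10, 11, 24, 15, 19, 14, 4, 5]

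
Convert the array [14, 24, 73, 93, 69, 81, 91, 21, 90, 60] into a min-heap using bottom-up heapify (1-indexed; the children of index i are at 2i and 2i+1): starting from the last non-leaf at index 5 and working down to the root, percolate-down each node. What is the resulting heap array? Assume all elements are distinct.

[14, 21, 73, 24, 60, 81, 91, 93, 90, 69]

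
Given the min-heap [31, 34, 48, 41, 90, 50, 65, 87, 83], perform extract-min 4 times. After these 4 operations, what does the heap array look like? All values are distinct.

extract-min #1 returns 31:
  remove root 31; move last element 83 to root → [83, 34, 48, 41, 90, 50, 65, 87]
  83 vs smaller child 34 at index 1, swap → [34, 83, 48, 41, 90, 50, 65, 87]
  83 vs smaller child 41 at index 3, swap → [34, 41, 48, 83, 90, 50, 65, 87]
extract-min #2 returns 34:
  remove root 34; move last element 87 to root → [87, 41, 48, 83, 90, 50, 65]
  87 vs smaller child 41 at index 1, swap → [41, 87, 48, 83, 90, 50, 65]
  87 vs smaller child 83 at index 3, swap → [41, 83, 48, 87, 90, 50, 65]
extract-min #3 returns 41:
  remove root 41; move last element 65 to root → [65, 83, 48, 87, 90, 50]
  65 vs smaller child 48 at index 2, swap → [48, 83, 65, 87, 90, 50]
  65 vs only child 50 at index 5, swap → [48, 83, 50, 87, 90, 65]
extract-min #4 returns 48:
  remove root 48; move last element 65 to root → [65, 83, 50, 87, 90]
  65 vs smaller child 50 at index 2, swap → [50, 83, 65, 87, 90]

[50, 83, 65, 87, 90]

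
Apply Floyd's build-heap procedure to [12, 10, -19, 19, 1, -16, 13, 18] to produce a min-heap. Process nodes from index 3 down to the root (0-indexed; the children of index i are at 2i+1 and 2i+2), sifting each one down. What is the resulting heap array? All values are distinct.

[-19, 1, -16, 18, 10, 12, 13, 19]

sift down from index 3:
  19 vs only child 18 at index 7, swap → [12, 10, -19, 18, 1, -16, 13, 19]
sift down from index 2: already satisfies heap property
sift down from index 1:
  10 vs smaller child 1 at index 4, swap → [12, 1, -19, 18, 10, -16, 13, 19]
sift down from index 0:
  12 vs smaller child -19 at index 2, swap → [-19, 1, 12, 18, 10, -16, 13, 19]
  12 vs smaller child -16 at index 5, swap → [-19, 1, -16, 18, 10, 12, 13, 19]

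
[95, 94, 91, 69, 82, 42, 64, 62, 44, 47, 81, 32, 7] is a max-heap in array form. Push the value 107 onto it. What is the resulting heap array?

[107, 94, 95, 69, 82, 42, 91, 62, 44, 47, 81, 32, 7, 64]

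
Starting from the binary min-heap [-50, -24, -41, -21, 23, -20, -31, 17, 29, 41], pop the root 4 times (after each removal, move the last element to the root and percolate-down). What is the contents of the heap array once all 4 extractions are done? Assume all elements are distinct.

extract-min #1 returns -50:
  remove root -50; move last element 41 to root → [41, -24, -41, -21, 23, -20, -31, 17, 29]
  41 vs smaller child -41 at index 2, swap → [-41, -24, 41, -21, 23, -20, -31, 17, 29]
  41 vs smaller child -31 at index 6, swap → [-41, -24, -31, -21, 23, -20, 41, 17, 29]
extract-min #2 returns -41:
  remove root -41; move last element 29 to root → [29, -24, -31, -21, 23, -20, 41, 17]
  29 vs smaller child -31 at index 2, swap → [-31, -24, 29, -21, 23, -20, 41, 17]
  29 vs smaller child -20 at index 5, swap → [-31, -24, -20, -21, 23, 29, 41, 17]
extract-min #3 returns -31:
  remove root -31; move last element 17 to root → [17, -24, -20, -21, 23, 29, 41]
  17 vs smaller child -24 at index 1, swap → [-24, 17, -20, -21, 23, 29, 41]
  17 vs smaller child -21 at index 3, swap → [-24, -21, -20, 17, 23, 29, 41]
extract-min #4 returns -24:
  remove root -24; move last element 41 to root → [41, -21, -20, 17, 23, 29]
  41 vs smaller child -21 at index 1, swap → [-21, 41, -20, 17, 23, 29]
  41 vs smaller child 17 at index 3, swap → [-21, 17, -20, 41, 23, 29]

[-21, 17, -20, 41, 23, 29]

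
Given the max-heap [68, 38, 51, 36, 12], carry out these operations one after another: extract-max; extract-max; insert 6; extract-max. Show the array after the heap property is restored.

[36, 6, 12]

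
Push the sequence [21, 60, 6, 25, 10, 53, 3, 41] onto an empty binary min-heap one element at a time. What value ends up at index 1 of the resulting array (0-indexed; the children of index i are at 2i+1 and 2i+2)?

10

Insert 21:
  append 21 at index 0 → [21] (no swap needed)
Insert 60:
  append 60 at index 1 → [21, 60] (no swap needed)
Insert 6:
  append 6 at index 2 → [21, 60, 6]
  6 < parent 21 at index 0, swap → [6, 60, 21]
Insert 25:
  append 25 at index 3 → [6, 60, 21, 25]
  25 < parent 60 at index 1, swap → [6, 25, 21, 60]
Insert 10:
  append 10 at index 4 → [6, 25, 21, 60, 10]
  10 < parent 25 at index 1, swap → [6, 10, 21, 60, 25]
Insert 53:
  append 53 at index 5 → [6, 10, 21, 60, 25, 53] (no swap needed)
Insert 3:
  append 3 at index 6 → [6, 10, 21, 60, 25, 53, 3]
  3 < parent 21 at index 2, swap → [6, 10, 3, 60, 25, 53, 21]
  3 < parent 6 at index 0, swap → [3, 10, 6, 60, 25, 53, 21]
Insert 41:
  append 41 at index 7 → [3, 10, 6, 60, 25, 53, 21, 41]
  41 < parent 60 at index 3, swap → [3, 10, 6, 41, 25, 53, 21, 60]
resulting array: [3, 10, 6, 41, 25, 53, 21, 60]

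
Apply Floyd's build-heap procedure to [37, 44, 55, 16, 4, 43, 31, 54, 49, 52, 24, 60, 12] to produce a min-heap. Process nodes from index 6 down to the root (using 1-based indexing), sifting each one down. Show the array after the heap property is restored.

sift down from index 6:
  43 vs smaller child 12 at index 13, swap → [37, 44, 55, 16, 4, 12, 31, 54, 49, 52, 24, 60, 43]
sift down from index 5: already satisfies heap property
sift down from index 4: already satisfies heap property
sift down from index 3:
  55 vs smaller child 12 at index 6, swap → [37, 44, 12, 16, 4, 55, 31, 54, 49, 52, 24, 60, 43]
  55 vs smaller child 43 at index 13, swap → [37, 44, 12, 16, 4, 43, 31, 54, 49, 52, 24, 60, 55]
sift down from index 2:
  44 vs smaller child 4 at index 5, swap → [37, 4, 12, 16, 44, 43, 31, 54, 49, 52, 24, 60, 55]
  44 vs smaller child 24 at index 11, swap → [37, 4, 12, 16, 24, 43, 31, 54, 49, 52, 44, 60, 55]
sift down from index 1:
  37 vs smaller child 4 at index 2, swap → [4, 37, 12, 16, 24, 43, 31, 54, 49, 52, 44, 60, 55]
  37 vs smaller child 16 at index 4, swap → [4, 16, 12, 37, 24, 43, 31, 54, 49, 52, 44, 60, 55]

[4, 16, 12, 37, 24, 43, 31, 54, 49, 52, 44, 60, 55]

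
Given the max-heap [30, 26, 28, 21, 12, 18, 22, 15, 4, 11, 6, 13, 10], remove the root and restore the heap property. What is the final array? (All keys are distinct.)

[28, 26, 22, 21, 12, 18, 10, 15, 4, 11, 6, 13]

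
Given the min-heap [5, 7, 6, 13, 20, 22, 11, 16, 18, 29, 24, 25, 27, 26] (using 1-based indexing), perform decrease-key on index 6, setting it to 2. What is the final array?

[2, 7, 5, 13, 20, 6, 11, 16, 18, 29, 24, 25, 27, 26]

set index 6 from 22 to 2 → [5, 7, 6, 13, 20, 2, 11, 16, 18, 29, 24, 25, 27, 26]
2 < parent 6 at index 3, swap → [5, 7, 2, 13, 20, 6, 11, 16, 18, 29, 24, 25, 27, 26]
2 < parent 5 at index 1, swap → [2, 7, 5, 13, 20, 6, 11, 16, 18, 29, 24, 25, 27, 26]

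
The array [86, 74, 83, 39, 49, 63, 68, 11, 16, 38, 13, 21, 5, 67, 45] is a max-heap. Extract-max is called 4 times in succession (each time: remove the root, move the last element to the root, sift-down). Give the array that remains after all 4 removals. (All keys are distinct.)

extract-max #1 returns 86:
  remove root 86; move last element 45 to root → [45, 74, 83, 39, 49, 63, 68, 11, 16, 38, 13, 21, 5, 67]
  45 vs larger child 83 at index 2, swap → [83, 74, 45, 39, 49, 63, 68, 11, 16, 38, 13, 21, 5, 67]
  45 vs larger child 68 at index 6, swap → [83, 74, 68, 39, 49, 63, 45, 11, 16, 38, 13, 21, 5, 67]
  45 vs only child 67 at index 13, swap → [83, 74, 68, 39, 49, 63, 67, 11, 16, 38, 13, 21, 5, 45]
extract-max #2 returns 83:
  remove root 83; move last element 45 to root → [45, 74, 68, 39, 49, 63, 67, 11, 16, 38, 13, 21, 5]
  45 vs larger child 74 at index 1, swap → [74, 45, 68, 39, 49, 63, 67, 11, 16, 38, 13, 21, 5]
  45 vs larger child 49 at index 4, swap → [74, 49, 68, 39, 45, 63, 67, 11, 16, 38, 13, 21, 5]
extract-max #3 returns 74:
  remove root 74; move last element 5 to root → [5, 49, 68, 39, 45, 63, 67, 11, 16, 38, 13, 21]
  5 vs larger child 68 at index 2, swap → [68, 49, 5, 39, 45, 63, 67, 11, 16, 38, 13, 21]
  5 vs larger child 67 at index 6, swap → [68, 49, 67, 39, 45, 63, 5, 11, 16, 38, 13, 21]
extract-max #4 returns 68:
  remove root 68; move last element 21 to root → [21, 49, 67, 39, 45, 63, 5, 11, 16, 38, 13]
  21 vs larger child 67 at index 2, swap → [67, 49, 21, 39, 45, 63, 5, 11, 16, 38, 13]
  21 vs larger child 63 at index 5, swap → [67, 49, 63, 39, 45, 21, 5, 11, 16, 38, 13]

[67, 49, 63, 39, 45, 21, 5, 11, 16, 38, 13]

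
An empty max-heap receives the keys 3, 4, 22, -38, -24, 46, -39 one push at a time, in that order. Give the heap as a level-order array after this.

Insert 3:
  append 3 at index 0 → [3] (no swap needed)
Insert 4:
  append 4 at index 1 → [3, 4]
  4 > parent 3 at index 0, swap → [4, 3]
Insert 22:
  append 22 at index 2 → [4, 3, 22]
  22 > parent 4 at index 0, swap → [22, 3, 4]
Insert -38:
  append -38 at index 3 → [22, 3, 4, -38] (no swap needed)
Insert -24:
  append -24 at index 4 → [22, 3, 4, -38, -24] (no swap needed)
Insert 46:
  append 46 at index 5 → [22, 3, 4, -38, -24, 46]
  46 > parent 4 at index 2, swap → [22, 3, 46, -38, -24, 4]
  46 > parent 22 at index 0, swap → [46, 3, 22, -38, -24, 4]
Insert -39:
  append -39 at index 6 → [46, 3, 22, -38, -24, 4, -39] (no swap needed)

[46, 3, 22, -38, -24, 4, -39]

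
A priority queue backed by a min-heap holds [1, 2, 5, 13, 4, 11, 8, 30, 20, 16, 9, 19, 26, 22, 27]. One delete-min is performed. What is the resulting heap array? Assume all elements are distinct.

[2, 4, 5, 13, 9, 11, 8, 30, 20, 16, 27, 19, 26, 22]

remove root 1; move last element 27 to root → [27, 2, 5, 13, 4, 11, 8, 30, 20, 16, 9, 19, 26, 22]
27 vs smaller child 2 at index 1, swap → [2, 27, 5, 13, 4, 11, 8, 30, 20, 16, 9, 19, 26, 22]
27 vs smaller child 4 at index 4, swap → [2, 4, 5, 13, 27, 11, 8, 30, 20, 16, 9, 19, 26, 22]
27 vs smaller child 9 at index 10, swap → [2, 4, 5, 13, 9, 11, 8, 30, 20, 16, 27, 19, 26, 22]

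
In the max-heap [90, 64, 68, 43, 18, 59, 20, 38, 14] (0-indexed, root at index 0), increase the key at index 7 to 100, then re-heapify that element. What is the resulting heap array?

set index 7 from 38 to 100 → [90, 64, 68, 43, 18, 59, 20, 100, 14]
100 > parent 43 at index 3, swap → [90, 64, 68, 100, 18, 59, 20, 43, 14]
100 > parent 64 at index 1, swap → [90, 100, 68, 64, 18, 59, 20, 43, 14]
100 > parent 90 at index 0, swap → [100, 90, 68, 64, 18, 59, 20, 43, 14]

[100, 90, 68, 64, 18, 59, 20, 43, 14]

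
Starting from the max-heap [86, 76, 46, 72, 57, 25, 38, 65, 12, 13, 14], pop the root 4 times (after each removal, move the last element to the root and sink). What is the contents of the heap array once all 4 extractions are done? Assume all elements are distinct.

[57, 14, 46, 13, 12, 25, 38]

extract-max #1 returns 86:
  remove root 86; move last element 14 to root → [14, 76, 46, 72, 57, 25, 38, 65, 12, 13]
  14 vs larger child 76 at index 1, swap → [76, 14, 46, 72, 57, 25, 38, 65, 12, 13]
  14 vs larger child 72 at index 3, swap → [76, 72, 46, 14, 57, 25, 38, 65, 12, 13]
  14 vs larger child 65 at index 7, swap → [76, 72, 46, 65, 57, 25, 38, 14, 12, 13]
extract-max #2 returns 76:
  remove root 76; move last element 13 to root → [13, 72, 46, 65, 57, 25, 38, 14, 12]
  13 vs larger child 72 at index 1, swap → [72, 13, 46, 65, 57, 25, 38, 14, 12]
  13 vs larger child 65 at index 3, swap → [72, 65, 46, 13, 57, 25, 38, 14, 12]
  13 vs larger child 14 at index 7, swap → [72, 65, 46, 14, 57, 25, 38, 13, 12]
extract-max #3 returns 72:
  remove root 72; move last element 12 to root → [12, 65, 46, 14, 57, 25, 38, 13]
  12 vs larger child 65 at index 1, swap → [65, 12, 46, 14, 57, 25, 38, 13]
  12 vs larger child 57 at index 4, swap → [65, 57, 46, 14, 12, 25, 38, 13]
extract-max #4 returns 65:
  remove root 65; move last element 13 to root → [13, 57, 46, 14, 12, 25, 38]
  13 vs larger child 57 at index 1, swap → [57, 13, 46, 14, 12, 25, 38]
  13 vs larger child 14 at index 3, swap → [57, 14, 46, 13, 12, 25, 38]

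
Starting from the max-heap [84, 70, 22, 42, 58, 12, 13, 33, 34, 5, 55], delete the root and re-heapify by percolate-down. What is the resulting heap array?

remove root 84; move last element 55 to root → [55, 70, 22, 42, 58, 12, 13, 33, 34, 5]
55 vs larger child 70 at index 1, swap → [70, 55, 22, 42, 58, 12, 13, 33, 34, 5]
55 vs larger child 58 at index 4, swap → [70, 58, 22, 42, 55, 12, 13, 33, 34, 5]

[70, 58, 22, 42, 55, 12, 13, 33, 34, 5]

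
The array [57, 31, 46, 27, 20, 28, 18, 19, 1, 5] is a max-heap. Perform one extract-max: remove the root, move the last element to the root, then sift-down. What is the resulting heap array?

[46, 31, 28, 27, 20, 5, 18, 19, 1]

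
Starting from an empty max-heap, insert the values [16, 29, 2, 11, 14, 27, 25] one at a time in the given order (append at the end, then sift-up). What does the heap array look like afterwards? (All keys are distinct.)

Insert 16:
  append 16 at index 0 → [16] (no swap needed)
Insert 29:
  append 29 at index 1 → [16, 29]
  29 > parent 16 at index 0, swap → [29, 16]
Insert 2:
  append 2 at index 2 → [29, 16, 2] (no swap needed)
Insert 11:
  append 11 at index 3 → [29, 16, 2, 11] (no swap needed)
Insert 14:
  append 14 at index 4 → [29, 16, 2, 11, 14] (no swap needed)
Insert 27:
  append 27 at index 5 → [29, 16, 2, 11, 14, 27]
  27 > parent 2 at index 2, swap → [29, 16, 27, 11, 14, 2]
Insert 25:
  append 25 at index 6 → [29, 16, 27, 11, 14, 2, 25] (no swap needed)

[29, 16, 27, 11, 14, 2, 25]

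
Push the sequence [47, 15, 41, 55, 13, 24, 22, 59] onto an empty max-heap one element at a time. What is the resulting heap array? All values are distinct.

[59, 55, 41, 47, 13, 24, 22, 15]

Insert 47:
  append 47 at index 0 → [47] (no swap needed)
Insert 15:
  append 15 at index 1 → [47, 15] (no swap needed)
Insert 41:
  append 41 at index 2 → [47, 15, 41] (no swap needed)
Insert 55:
  append 55 at index 3 → [47, 15, 41, 55]
  55 > parent 15 at index 1, swap → [47, 55, 41, 15]
  55 > parent 47 at index 0, swap → [55, 47, 41, 15]
Insert 13:
  append 13 at index 4 → [55, 47, 41, 15, 13] (no swap needed)
Insert 24:
  append 24 at index 5 → [55, 47, 41, 15, 13, 24] (no swap needed)
Insert 22:
  append 22 at index 6 → [55, 47, 41, 15, 13, 24, 22] (no swap needed)
Insert 59:
  append 59 at index 7 → [55, 47, 41, 15, 13, 24, 22, 59]
  59 > parent 15 at index 3, swap → [55, 47, 41, 59, 13, 24, 22, 15]
  59 > parent 47 at index 1, swap → [55, 59, 41, 47, 13, 24, 22, 15]
  59 > parent 55 at index 0, swap → [59, 55, 41, 47, 13, 24, 22, 15]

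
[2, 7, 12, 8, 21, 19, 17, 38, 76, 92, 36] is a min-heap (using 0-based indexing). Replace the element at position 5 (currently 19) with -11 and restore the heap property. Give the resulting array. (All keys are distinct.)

set index 5 from 19 to -11 → [2, 7, 12, 8, 21, -11, 17, 38, 76, 92, 36]
-11 < parent 12 at index 2, swap → [2, 7, -11, 8, 21, 12, 17, 38, 76, 92, 36]
-11 < parent 2 at index 0, swap → [-11, 7, 2, 8, 21, 12, 17, 38, 76, 92, 36]

[-11, 7, 2, 8, 21, 12, 17, 38, 76, 92, 36]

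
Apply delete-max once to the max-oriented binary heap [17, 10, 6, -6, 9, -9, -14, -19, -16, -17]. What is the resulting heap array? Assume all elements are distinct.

[10, 9, 6, -6, -17, -9, -14, -19, -16]

remove root 17; move last element -17 to root → [-17, 10, 6, -6, 9, -9, -14, -19, -16]
-17 vs larger child 10 at index 1, swap → [10, -17, 6, -6, 9, -9, -14, -19, -16]
-17 vs larger child 9 at index 4, swap → [10, 9, 6, -6, -17, -9, -14, -19, -16]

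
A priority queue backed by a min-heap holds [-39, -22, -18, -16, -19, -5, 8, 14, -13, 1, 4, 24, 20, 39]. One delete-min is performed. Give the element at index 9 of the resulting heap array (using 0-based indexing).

remove root -39; move last element 39 to root → [39, -22, -18, -16, -19, -5, 8, 14, -13, 1, 4, 24, 20]
39 vs smaller child -22 at index 1, swap → [-22, 39, -18, -16, -19, -5, 8, 14, -13, 1, 4, 24, 20]
39 vs smaller child -19 at index 4, swap → [-22, -19, -18, -16, 39, -5, 8, 14, -13, 1, 4, 24, 20]
39 vs smaller child 1 at index 9, swap → [-22, -19, -18, -16, 1, -5, 8, 14, -13, 39, 4, 24, 20]
resulting array: [-22, -19, -18, -16, 1, -5, 8, 14, -13, 39, 4, 24, 20]

39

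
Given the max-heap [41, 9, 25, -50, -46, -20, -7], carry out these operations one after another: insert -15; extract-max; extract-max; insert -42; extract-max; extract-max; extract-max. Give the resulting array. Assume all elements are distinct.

[-20, -42, -46, -50]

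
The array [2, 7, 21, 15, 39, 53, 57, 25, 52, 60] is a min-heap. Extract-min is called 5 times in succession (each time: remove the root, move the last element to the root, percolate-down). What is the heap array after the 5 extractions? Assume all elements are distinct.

[39, 52, 53, 60, 57]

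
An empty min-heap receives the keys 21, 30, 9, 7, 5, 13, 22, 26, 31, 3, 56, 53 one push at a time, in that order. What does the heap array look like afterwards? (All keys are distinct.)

[3, 5, 13, 26, 7, 21, 22, 30, 31, 9, 56, 53]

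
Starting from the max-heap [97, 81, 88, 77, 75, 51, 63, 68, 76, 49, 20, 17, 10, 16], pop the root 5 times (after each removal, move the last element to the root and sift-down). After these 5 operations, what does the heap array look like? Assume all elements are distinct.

extract-max #1 returns 97:
  remove root 97; move last element 16 to root → [16, 81, 88, 77, 75, 51, 63, 68, 76, 49, 20, 17, 10]
  16 vs larger child 88 at index 2, swap → [88, 81, 16, 77, 75, 51, 63, 68, 76, 49, 20, 17, 10]
  16 vs larger child 63 at index 6, swap → [88, 81, 63, 77, 75, 51, 16, 68, 76, 49, 20, 17, 10]
extract-max #2 returns 88:
  remove root 88; move last element 10 to root → [10, 81, 63, 77, 75, 51, 16, 68, 76, 49, 20, 17]
  10 vs larger child 81 at index 1, swap → [81, 10, 63, 77, 75, 51, 16, 68, 76, 49, 20, 17]
  10 vs larger child 77 at index 3, swap → [81, 77, 63, 10, 75, 51, 16, 68, 76, 49, 20, 17]
  10 vs larger child 76 at index 8, swap → [81, 77, 63, 76, 75, 51, 16, 68, 10, 49, 20, 17]
extract-max #3 returns 81:
  remove root 81; move last element 17 to root → [17, 77, 63, 76, 75, 51, 16, 68, 10, 49, 20]
  17 vs larger child 77 at index 1, swap → [77, 17, 63, 76, 75, 51, 16, 68, 10, 49, 20]
  17 vs larger child 76 at index 3, swap → [77, 76, 63, 17, 75, 51, 16, 68, 10, 49, 20]
  17 vs larger child 68 at index 7, swap → [77, 76, 63, 68, 75, 51, 16, 17, 10, 49, 20]
extract-max #4 returns 77:
  remove root 77; move last element 20 to root → [20, 76, 63, 68, 75, 51, 16, 17, 10, 49]
  20 vs larger child 76 at index 1, swap → [76, 20, 63, 68, 75, 51, 16, 17, 10, 49]
  20 vs larger child 75 at index 4, swap → [76, 75, 63, 68, 20, 51, 16, 17, 10, 49]
  20 vs only child 49 at index 9, swap → [76, 75, 63, 68, 49, 51, 16, 17, 10, 20]
extract-max #5 returns 76:
  remove root 76; move last element 20 to root → [20, 75, 63, 68, 49, 51, 16, 17, 10]
  20 vs larger child 75 at index 1, swap → [75, 20, 63, 68, 49, 51, 16, 17, 10]
  20 vs larger child 68 at index 3, swap → [75, 68, 63, 20, 49, 51, 16, 17, 10]

[75, 68, 63, 20, 49, 51, 16, 17, 10]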